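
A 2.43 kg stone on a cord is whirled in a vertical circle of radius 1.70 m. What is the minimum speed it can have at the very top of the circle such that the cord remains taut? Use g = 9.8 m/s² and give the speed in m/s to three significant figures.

4.08 m/s

At the highest point the centre is directly below, so both the weight and T act inward: T + mg = mv²/r.
At minimum speed T → 0, so mg = mv_min²/r ⇒ v_min = √(g r) = √(9.8 × 1.70) = 4.082 m/s.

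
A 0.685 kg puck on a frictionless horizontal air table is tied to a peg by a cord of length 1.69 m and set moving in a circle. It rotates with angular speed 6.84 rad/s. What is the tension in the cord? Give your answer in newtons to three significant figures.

v = ωr = 6.84 × 1.69 = 11.56 m/s.
The tension is the only horizontal force, so it supplies the full centripetal force: T = m v²/r = 0.685 × (11.56)²/1.69 = 0.685 × 133.6/1.69 = 54.16 N.

54.2 N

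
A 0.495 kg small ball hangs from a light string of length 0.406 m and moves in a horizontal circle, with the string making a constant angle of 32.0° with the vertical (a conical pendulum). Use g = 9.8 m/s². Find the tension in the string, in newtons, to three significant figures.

5.72 N

Vertically the bob has no acceleration, so T cosθ = mg.
T = mg/cosθ = 0.495 × 9.8 / cos 32.0° = 4.851/0.8480 = 5.720 N.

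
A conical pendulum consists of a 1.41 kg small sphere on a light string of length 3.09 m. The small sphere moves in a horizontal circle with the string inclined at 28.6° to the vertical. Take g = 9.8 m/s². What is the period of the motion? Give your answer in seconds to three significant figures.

3.31 s

r = L sinθ = 1.479 m. From T sinθ = mω²r and T cosθ = mg: tanθ = ω²r/g, so ω² = g tanθ / r = g/(L cosθ).
ω = √(g/(L cosθ)) = √(9.8/(3.09 × 0.8780)) = √3.612 = 1.901 rad/s.
Period = 2π/ω = 3.306 s.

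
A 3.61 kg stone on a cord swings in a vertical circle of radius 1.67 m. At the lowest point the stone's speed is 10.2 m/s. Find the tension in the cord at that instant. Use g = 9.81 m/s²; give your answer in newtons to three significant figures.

260 N

At the lowest point, T points up (toward the centre) and the weight mg points down (away from the centre), so the net inward force is T − mg = mv²/r.
T = m(v²/r + g) = 3.61 × ((10.2)²/1.67 + 9.81) = 3.61 × (62.30 + 9.81) = 3.61 × 72.11 = 260.3 N.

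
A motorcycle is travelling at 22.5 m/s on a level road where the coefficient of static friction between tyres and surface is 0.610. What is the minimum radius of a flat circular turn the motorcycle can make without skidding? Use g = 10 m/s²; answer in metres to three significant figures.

83.0 m

At the limit, μ_s m g = m v²/r, so r_min = v²/(μ_s g) = (22.5)²/(0.610 × 10.0) = 506.2/6.100 = 82.99 m.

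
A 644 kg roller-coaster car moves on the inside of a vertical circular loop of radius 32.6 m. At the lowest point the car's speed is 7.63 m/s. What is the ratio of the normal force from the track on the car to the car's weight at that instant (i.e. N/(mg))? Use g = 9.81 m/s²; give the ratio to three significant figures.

1.18

At the bottom, N − mg = mv²/r, so N = m(v²/r + g) and N/(mg) = v²/(rg) + 1 = (7.63)²/(32.6 × 9.81) + 1 = 0.1820 + 1 = 1.182.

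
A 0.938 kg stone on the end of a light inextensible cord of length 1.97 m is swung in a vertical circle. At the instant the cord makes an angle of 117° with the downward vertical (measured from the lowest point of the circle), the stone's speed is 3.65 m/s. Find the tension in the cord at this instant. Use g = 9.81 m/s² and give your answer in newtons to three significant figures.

Take the radial direction toward the centre of the circle as positive. The component of the weight along the string toward the centre is −mg cos φ (φ measured from the bottom), so Newton's second law along the string gives T − mg cos φ = m v²/r.
cos 117° = -0.4540, so T = m(v²/r + g cos φ) = 0.938 × ((3.65)²/1.97 + 9.81 × -0.4540) = 0.938 × (6.763 + (-4.454)) = 0.938 × 2.309 = 2.166 N.

2.17 N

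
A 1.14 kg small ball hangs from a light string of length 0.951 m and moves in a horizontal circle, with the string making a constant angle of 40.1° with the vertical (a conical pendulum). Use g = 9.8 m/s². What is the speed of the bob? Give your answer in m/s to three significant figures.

2.25 m/s

The radius of the circle is r = L sinθ = 0.951 × sin 40.1° = 0.6126 m.
Horizontally T sinθ = mv²/r and vertically T cosθ = mg, so tanθ = v²/(rg).
v = √(r g tanθ) = √(0.6126 × 9.8 × 0.8421) = √5.055 = 2.248 m/s.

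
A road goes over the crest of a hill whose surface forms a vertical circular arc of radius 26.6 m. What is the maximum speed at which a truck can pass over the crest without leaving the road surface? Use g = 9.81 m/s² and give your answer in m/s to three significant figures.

16.2 m/s

At the crest the centre of the circle is below the truck, so the net downward (centripetal) force is mg − N = mv²/r.
The truck leaves the road when N → 0, giving v_max = √(g r) = √(9.81 × 26.6) = 16.15 m/s.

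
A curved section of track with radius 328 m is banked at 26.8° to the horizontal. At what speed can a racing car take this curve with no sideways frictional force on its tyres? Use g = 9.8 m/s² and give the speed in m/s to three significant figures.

40.3 m/s

On a frictionless banked curve, N sinθ = mv²/r and N cosθ = mg, so tanθ = v²/(rg).
v = √(r g tanθ) = √(328 × 9.8 × tan 26.8°) = √(328 × 9.8 × 0.5051) = √1624 = 40.30 m/s.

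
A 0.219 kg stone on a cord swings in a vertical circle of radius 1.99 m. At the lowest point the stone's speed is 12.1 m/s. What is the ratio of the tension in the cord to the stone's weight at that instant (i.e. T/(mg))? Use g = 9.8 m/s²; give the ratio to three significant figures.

At the bottom, T − mg = mv²/r, so T = m(v²/r + g) and T/(mg) = v²/(rg) + 1 = (12.1)²/(1.99 × 9.8) + 1 = 7.507 + 1 = 8.507.

8.51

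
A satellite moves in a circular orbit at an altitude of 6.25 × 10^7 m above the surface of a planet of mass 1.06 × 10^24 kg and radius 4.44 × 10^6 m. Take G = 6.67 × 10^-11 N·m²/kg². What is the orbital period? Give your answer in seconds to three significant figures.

409000 s

r = R + h = 4.44 × 10^6 + 6.25 × 10^7 = 6.694 × 10^7 m. Gravity provides the centripetal force: G M m / r² = m v² / r ⇒ v = √(GM/r) = 1028 m/s.
T = 2πr/v = 2π × 6.694 × 10^7 / 1028 = 409300 s.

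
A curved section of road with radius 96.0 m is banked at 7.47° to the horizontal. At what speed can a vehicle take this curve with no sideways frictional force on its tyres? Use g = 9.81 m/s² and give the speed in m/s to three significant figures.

On a frictionless banked curve, N sinθ = mv²/r and N cosθ = mg, so tanθ = v²/(rg).
v = √(r g tanθ) = √(96.0 × 9.81 × tan 7.47°) = √(96.0 × 9.81 × 0.1311) = √123.5 = 11.11 m/s.

11.1 m/s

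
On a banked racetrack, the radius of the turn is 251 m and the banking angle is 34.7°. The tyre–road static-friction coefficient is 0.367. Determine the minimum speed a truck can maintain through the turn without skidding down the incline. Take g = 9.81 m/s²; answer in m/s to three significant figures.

25.3 m/s

At the minimum speed, friction acts up the slope at its limiting value f = μN. Radially (horizontal, toward centre): N sinθ − μN cosθ = mv²/r. Vertically: N cosθ + μN sinθ = mg.
Dividing: v² = r g (sinθ − μcosθ)/(cosθ + μsinθ).
sinθ − μcosθ = 0.5693 − 0.367×0.8221 = 0.2676; cosθ + μsinθ = 0.8221 + 0.367×0.5693 = 1.031.
v² = 251 × 9.81 × 0.2676/1.031 = 638.9 m²/s², so v = 25.28 m/s.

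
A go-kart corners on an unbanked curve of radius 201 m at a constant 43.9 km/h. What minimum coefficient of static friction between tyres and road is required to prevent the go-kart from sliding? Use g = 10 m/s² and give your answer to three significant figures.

v = 43.9/3.6 = 12.19 m/s.
Friction provides the centripetal force: μ_s m g = m v²/r, so μ_s = v²/(g r) = (12.19)²/(10.0 × 201) = 148.7/2010 = 0.07398.

0.0740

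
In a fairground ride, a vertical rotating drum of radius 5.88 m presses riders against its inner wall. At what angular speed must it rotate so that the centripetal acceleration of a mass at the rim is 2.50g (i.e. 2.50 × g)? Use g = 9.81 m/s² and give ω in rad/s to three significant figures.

Centripetal acceleration a_c = ω²r. Setting ω²r = 2.50g:
ω = √(2.50g / r) = √(2.50 × 9.81 / 5.88) = √4.171 = 2.042 rad/s.

2.04 rad/s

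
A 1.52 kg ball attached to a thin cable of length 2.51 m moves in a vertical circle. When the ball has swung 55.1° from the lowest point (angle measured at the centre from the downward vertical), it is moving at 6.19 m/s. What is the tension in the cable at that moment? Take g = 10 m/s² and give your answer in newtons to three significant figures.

31.9 N

Take the radial direction toward the centre of the circle as positive. The component of the weight along the string toward the centre is −mg cos φ (φ measured from the bottom), so Newton's second law along the string gives T − mg cos φ = m v²/r.
cos 55.1° = 0.5721, so T = m(v²/r + g cos φ) = 1.52 × ((6.19)²/2.51 + 10.0 × 0.5721) = 1.52 × (15.27 + (5.721)) = 1.52 × 20.99 = 31.90 N.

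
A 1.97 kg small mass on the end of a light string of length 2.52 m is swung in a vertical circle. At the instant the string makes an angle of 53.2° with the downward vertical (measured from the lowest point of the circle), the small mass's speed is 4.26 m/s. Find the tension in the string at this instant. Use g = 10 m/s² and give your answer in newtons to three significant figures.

Take the radial direction toward the centre of the circle as positive. The component of the weight along the string toward the centre is −mg cos φ (φ measured from the bottom), so Newton's second law along the string gives T − mg cos φ = m v²/r.
cos 53.2° = 0.5990, so T = m(v²/r + g cos φ) = 1.97 × ((4.26)²/2.52 + 10.0 × 0.5990) = 1.97 × (7.201 + (5.990)) = 1.97 × 13.19 = 25.99 N.

26.0 N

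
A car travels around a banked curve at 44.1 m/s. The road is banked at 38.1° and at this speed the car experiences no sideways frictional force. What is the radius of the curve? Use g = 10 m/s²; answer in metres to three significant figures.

Frictionless banking: tanθ = v²/(rg), so r = v²/(g tanθ).
r = (44.1)²/(10.0 × tan 38.1°) = 1945/(10.0 × 0.7841) = 1945/7.841 = 248.0 m.

248 m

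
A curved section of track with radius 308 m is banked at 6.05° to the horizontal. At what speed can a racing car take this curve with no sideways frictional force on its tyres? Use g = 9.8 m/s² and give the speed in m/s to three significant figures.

17.9 m/s

On a frictionless banked curve, N sinθ = mv²/r and N cosθ = mg, so tanθ = v²/(rg).
v = √(r g tanθ) = √(308 × 9.8 × tan 6.05°) = √(308 × 9.8 × 0.1060) = √319.9 = 17.89 m/s.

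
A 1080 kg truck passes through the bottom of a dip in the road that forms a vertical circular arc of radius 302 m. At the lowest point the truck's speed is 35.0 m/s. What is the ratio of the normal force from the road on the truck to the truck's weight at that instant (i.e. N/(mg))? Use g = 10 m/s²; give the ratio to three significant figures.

At the bottom, N − mg = mv²/r, so N = m(v²/r + g) and N/(mg) = v²/(rg) + 1 = (35.0)²/(302 × 10.0) + 1 = 0.4056 + 1 = 1.406.

1.41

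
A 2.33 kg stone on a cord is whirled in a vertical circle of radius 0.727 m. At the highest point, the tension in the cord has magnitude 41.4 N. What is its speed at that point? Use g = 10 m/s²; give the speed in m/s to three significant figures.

4.49 m/s

At the top, T + mg = mv²/r, so v = √(r(T/m + g)) = √(0.727 × (41.4/2.33 + 10.0)) = √(0.727 × 27.77) = √20.19 = 4.493 m/s.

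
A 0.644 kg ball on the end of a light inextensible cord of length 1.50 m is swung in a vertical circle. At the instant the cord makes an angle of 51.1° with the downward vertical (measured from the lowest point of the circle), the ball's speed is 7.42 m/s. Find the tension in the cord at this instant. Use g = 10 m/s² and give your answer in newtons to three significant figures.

Take the radial direction toward the centre of the circle as positive. The component of the weight along the string toward the centre is −mg cos φ (φ measured from the bottom), so Newton's second law along the string gives T − mg cos φ = m v²/r.
cos 51.1° = 0.6280, so T = m(v²/r + g cos φ) = 0.644 × ((7.42)²/1.50 + 10.0 × 0.6280) = 0.644 × (36.70 + (6.280)) = 0.644 × 42.98 = 27.68 N.

27.7 N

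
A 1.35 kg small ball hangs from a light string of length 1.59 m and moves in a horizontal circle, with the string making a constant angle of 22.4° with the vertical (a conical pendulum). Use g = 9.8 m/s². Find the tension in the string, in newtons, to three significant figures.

14.3 N

Vertically the bob has no acceleration, so T cosθ = mg.
T = mg/cosθ = 1.35 × 9.8 / cos 22.4° = 13.23/0.9245 = 14.31 N.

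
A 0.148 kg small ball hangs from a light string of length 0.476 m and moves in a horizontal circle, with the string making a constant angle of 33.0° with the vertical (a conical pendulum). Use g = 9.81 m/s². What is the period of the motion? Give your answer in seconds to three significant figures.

r = L sinθ = 0.2592 m. From T sinθ = mω²r and T cosθ = mg: tanθ = ω²r/g, so ω² = g tanθ / r = g/(L cosθ).
ω = √(g/(L cosθ)) = √(9.81/(0.476 × 0.8387)) = √24.57 = 4.957 rad/s.
Period = 2π/ω = 1.267 s.

1.27 s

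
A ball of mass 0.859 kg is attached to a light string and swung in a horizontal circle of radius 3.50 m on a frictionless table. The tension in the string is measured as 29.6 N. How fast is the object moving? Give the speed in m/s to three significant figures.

T = m v²/r ⇒ v = √(T r / m) = √(29.6 × 3.50 / 0.859) = √120.6 = 10.98 m/s.

11.0 m/s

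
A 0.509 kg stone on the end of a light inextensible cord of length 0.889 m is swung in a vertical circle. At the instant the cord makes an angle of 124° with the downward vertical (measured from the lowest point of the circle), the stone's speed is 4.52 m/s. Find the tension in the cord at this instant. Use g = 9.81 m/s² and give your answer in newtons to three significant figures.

Take the radial direction toward the centre of the circle as positive. The component of the weight along the string toward the centre is −mg cos φ (φ measured from the bottom), so Newton's second law along the string gives T − mg cos φ = m v²/r.
cos 124° = -0.5592, so T = m(v²/r + g cos φ) = 0.509 × ((4.52)²/0.889 + 9.81 × -0.5592) = 0.509 × (22.98 + (-5.486)) = 0.509 × 17.50 = 8.905 N.

8.91 N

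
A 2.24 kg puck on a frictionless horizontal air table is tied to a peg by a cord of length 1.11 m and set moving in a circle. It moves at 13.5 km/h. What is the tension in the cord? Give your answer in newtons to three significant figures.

28.4 N

v = 13.5 km/h = 13.5/3.6 = 3.750 m/s.
The tension is the only horizontal force, so it supplies the full centripetal force: T = m v²/r = 2.24 × (3.750)²/1.11 = 2.24 × 14.06/1.11 = 28.38 N.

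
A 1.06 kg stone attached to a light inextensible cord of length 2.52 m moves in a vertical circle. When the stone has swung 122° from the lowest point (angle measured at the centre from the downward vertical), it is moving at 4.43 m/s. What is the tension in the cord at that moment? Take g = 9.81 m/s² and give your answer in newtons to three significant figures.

Take the radial direction toward the centre of the circle as positive. The component of the weight along the string toward the centre is −mg cos φ (φ measured from the bottom), so Newton's second law along the string gives T − mg cos φ = m v²/r.
cos 122° = -0.5299, so T = m(v²/r + g cos φ) = 1.06 × ((4.43)²/2.52 + 9.81 × -0.5299) = 1.06 × (7.788 + (-5.199)) = 1.06 × 2.589 = 2.744 N.

2.74 N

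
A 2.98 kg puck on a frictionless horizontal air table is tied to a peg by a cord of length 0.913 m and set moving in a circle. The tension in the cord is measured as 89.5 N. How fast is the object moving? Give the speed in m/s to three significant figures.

T = m v²/r ⇒ v = √(T r / m) = √(89.5 × 0.913 / 2.98) = √27.42 = 5.236 m/s.

5.24 m/s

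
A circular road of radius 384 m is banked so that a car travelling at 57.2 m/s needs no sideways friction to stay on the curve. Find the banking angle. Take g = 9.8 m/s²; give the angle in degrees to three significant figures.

41.0°

For a frictionless banked turn: horizontally N sinθ = mv²/r and vertically N cosθ = mg.
Dividing: tanθ = v²/(r g) = (57.2)²/(384 × 9.8) = 3272/3763 = 0.8694.
θ = arctan(0.8694) = 41.00°.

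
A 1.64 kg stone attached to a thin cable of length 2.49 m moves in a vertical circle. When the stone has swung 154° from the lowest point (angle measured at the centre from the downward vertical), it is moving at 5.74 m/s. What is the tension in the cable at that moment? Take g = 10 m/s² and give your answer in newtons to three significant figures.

Take the radial direction toward the centre of the circle as positive. The component of the weight along the string toward the centre is −mg cos φ (φ measured from the bottom), so Newton's second law along the string gives T − mg cos φ = m v²/r.
cos 154° = -0.8988, so T = m(v²/r + g cos φ) = 1.64 × ((5.74)²/2.49 + 10.0 × -0.8988) = 1.64 × (13.23 + (-8.988)) = 1.64 × 4.244 = 6.960 N.

6.96 N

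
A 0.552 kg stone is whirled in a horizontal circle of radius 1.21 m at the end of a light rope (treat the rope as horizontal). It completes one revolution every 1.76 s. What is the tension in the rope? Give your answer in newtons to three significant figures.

8.51 N

v = 2πr/T = 2π × 1.21/1.76 = 4.320 m/s.
The tension is the only horizontal force, so it supplies the full centripetal force: T = m v²/r = 0.552 × (4.320)²/1.21 = 0.552 × 18.66/1.21 = 8.513 N.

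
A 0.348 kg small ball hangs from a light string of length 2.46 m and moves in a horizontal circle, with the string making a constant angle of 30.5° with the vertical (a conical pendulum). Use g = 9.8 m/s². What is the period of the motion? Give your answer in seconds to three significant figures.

r = L sinθ = 1.249 m. From T sinθ = mω²r and T cosθ = mg: tanθ = ω²r/g, so ω² = g tanθ / r = g/(L cosθ).
ω = √(g/(L cosθ)) = √(9.8/(2.46 × 0.8616)) = √4.623 = 2.150 rad/s.
Period = 2π/ω = 2.922 s.

2.92 s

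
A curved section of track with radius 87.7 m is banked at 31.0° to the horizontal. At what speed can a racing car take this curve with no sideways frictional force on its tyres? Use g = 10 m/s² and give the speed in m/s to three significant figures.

On a frictionless banked curve, N sinθ = mv²/r and N cosθ = mg, so tanθ = v²/(rg).
v = √(r g tanθ) = √(87.7 × 10.0 × tan 31.0°) = √(87.7 × 10.0 × 0.6009) = √527.0 = 22.96 m/s.

23.0 m/s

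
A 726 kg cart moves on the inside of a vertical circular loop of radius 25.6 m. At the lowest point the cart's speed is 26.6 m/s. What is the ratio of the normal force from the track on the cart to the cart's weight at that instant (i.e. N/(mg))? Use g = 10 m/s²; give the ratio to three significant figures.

At the bottom, N − mg = mv²/r, so N = m(v²/r + g) and N/(mg) = v²/(rg) + 1 = (26.6)²/(25.6 × 10.0) + 1 = 2.764 + 1 = 3.764.

3.76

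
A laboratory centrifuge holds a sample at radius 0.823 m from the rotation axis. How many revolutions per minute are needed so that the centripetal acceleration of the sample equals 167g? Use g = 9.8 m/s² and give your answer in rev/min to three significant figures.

426 rev/min

Require ω²r = 167g, so ω = √(167 × 9.8/0.823) = 44.59 rad/s.
In rev/min: ω × 60/(2π) = 44.59 × 60/(2π) = 425.8 rev/min.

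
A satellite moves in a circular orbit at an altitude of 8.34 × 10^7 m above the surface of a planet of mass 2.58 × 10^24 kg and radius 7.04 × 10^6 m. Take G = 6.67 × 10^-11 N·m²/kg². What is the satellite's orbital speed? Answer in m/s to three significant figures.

1380 m/s

Orbital radius r = R + h = 7.04 × 10^6 + 8.34 × 10^7 = 9.044 × 10^7 m.
Gravity supplies the centripetal force: G M m / r² = m v² / r, so v = √(GM/r).
v = √(6.67 × 10^-11 × 2.58 × 10^24 / 9.044 × 10^7) = √(1.903 × 10^6) = 1379 m/s.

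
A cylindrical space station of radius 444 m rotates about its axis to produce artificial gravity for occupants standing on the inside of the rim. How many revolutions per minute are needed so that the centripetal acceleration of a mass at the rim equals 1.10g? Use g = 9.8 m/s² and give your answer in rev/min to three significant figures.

1.49 rev/min

Require ω²r = 1.10g, so ω = √(1.10 × 9.8/444) = 0.1558 rad/s.
In rev/min: ω × 60/(2π) = 0.1558 × 60/(2π) = 1.488 rev/min.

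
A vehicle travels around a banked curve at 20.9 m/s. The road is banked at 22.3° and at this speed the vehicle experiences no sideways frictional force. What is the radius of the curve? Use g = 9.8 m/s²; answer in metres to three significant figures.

Frictionless banking: tanθ = v²/(rg), so r = v²/(g tanθ).
r = (20.9)²/(9.8 × tan 22.3°) = 436.8/(9.8 × 0.4101) = 436.8/4.019 = 108.7 m.

109 m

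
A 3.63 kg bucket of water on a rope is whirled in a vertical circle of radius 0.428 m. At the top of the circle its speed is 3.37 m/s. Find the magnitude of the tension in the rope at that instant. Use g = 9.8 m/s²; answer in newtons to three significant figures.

60.7 N

At the top, both T and the weight mg point inward (toward the centre), so T + mg = mv²/r.
T = m(v²/r − g) = 3.63 × ((3.37)²/0.428 − 9.8) = 3.63 × (26.53 − 9.8) = 3.63 × 16.73 = 60.75 N.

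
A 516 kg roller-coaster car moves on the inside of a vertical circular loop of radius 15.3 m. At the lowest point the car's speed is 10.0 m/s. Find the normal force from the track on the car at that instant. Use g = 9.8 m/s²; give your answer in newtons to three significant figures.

8430 N

At the lowest point, N points up (toward the centre) and the weight mg points down (away from the centre), so the net inward force is N − mg = mv²/r.
N = m(v²/r + g) = 516 × ((10.0)²/15.3 + 9.8) = 516 × (6.536 + 9.8) = 516 × 16.34 = 8429 N.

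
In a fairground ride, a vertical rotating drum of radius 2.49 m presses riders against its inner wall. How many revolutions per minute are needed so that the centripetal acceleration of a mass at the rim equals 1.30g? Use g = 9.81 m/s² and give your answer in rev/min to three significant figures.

21.6 rev/min

Require ω²r = 1.30g, so ω = √(1.30 × 9.81/2.49) = 2.263 rad/s.
In rev/min: ω × 60/(2π) = 2.263 × 60/(2π) = 21.61 rev/min.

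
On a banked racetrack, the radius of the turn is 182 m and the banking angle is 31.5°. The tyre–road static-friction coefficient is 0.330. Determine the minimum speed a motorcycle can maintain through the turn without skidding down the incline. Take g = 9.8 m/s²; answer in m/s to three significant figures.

20.5 m/s

At the minimum speed, friction acts up the slope at its limiting value f = μN. Radially (horizontal, toward centre): N sinθ − μN cosθ = mv²/r. Vertically: N cosθ + μN sinθ = mg.
Dividing: v² = r g (sinθ − μcosθ)/(cosθ + μsinθ).
sinθ − μcosθ = 0.5225 − 0.330×0.8526 = 0.2411; cosθ + μsinθ = 0.8526 + 0.330×0.5225 = 1.025.
v² = 182 × 9.8 × 0.2411/1.025 = 419.6 m²/s², so v = 20.48 m/s.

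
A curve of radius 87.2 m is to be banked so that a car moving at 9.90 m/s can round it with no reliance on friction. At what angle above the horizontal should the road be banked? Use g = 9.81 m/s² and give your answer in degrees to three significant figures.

For a frictionless banked turn: horizontally N sinθ = mv²/r and vertically N cosθ = mg.
Dividing: tanθ = v²/(r g) = (9.90)²/(87.2 × 9.81) = 98.01/855.4 = 0.1146.
θ = arctan(0.1146) = 6.536°.

6.54°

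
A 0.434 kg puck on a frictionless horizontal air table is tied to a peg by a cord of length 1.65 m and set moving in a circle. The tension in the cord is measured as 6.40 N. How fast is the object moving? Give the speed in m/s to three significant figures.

4.93 m/s

T = m v²/r ⇒ v = √(T r / m) = √(6.40 × 1.65 / 0.434) = √24.33 = 4.933 m/s.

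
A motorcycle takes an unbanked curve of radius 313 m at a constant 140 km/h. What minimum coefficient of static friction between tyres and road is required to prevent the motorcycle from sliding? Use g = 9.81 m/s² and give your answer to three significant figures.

v = 140/3.6 = 38.89 m/s.
Friction provides the centripetal force: μ_s m g = m v²/r, so μ_s = v²/(g r) = (38.89)²/(9.81 × 313) = 1512/3071 = 0.4925.

0.493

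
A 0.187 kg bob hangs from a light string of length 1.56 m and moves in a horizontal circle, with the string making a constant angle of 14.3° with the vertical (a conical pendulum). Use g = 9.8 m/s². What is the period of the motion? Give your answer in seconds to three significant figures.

2.47 s

r = L sinθ = 0.3853 m. From T sinθ = mω²r and T cosθ = mg: tanθ = ω²r/g, so ω² = g tanθ / r = g/(L cosθ).
ω = √(g/(L cosθ)) = √(9.8/(1.56 × 0.9690)) = √6.483 = 2.546 rad/s.
Period = 2π/ω = 2.468 s.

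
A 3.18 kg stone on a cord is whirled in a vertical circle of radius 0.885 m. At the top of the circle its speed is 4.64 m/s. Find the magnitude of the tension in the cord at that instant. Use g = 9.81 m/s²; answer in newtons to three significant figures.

At the top, both T and the weight mg point inward (toward the centre), so T + mg = mv²/r.
T = m(v²/r − g) = 3.18 × ((4.64)²/0.885 − 9.81) = 3.18 × (24.33 − 9.81) = 3.18 × 14.52 = 46.16 N.

46.2 N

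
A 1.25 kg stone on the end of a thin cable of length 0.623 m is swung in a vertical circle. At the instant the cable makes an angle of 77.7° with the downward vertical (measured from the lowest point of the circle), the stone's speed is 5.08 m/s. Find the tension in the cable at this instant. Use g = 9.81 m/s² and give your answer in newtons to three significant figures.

54.4 N

Take the radial direction toward the centre of the circle as positive. The component of the weight along the string toward the centre is −mg cos φ (φ measured from the bottom), so Newton's second law along the string gives T − mg cos φ = m v²/r.
cos 77.7° = 0.2130, so T = m(v²/r + g cos φ) = 1.25 × ((5.08)²/0.623 + 9.81 × 0.2130) = 1.25 × (41.42 + (2.090)) = 1.25 × 43.51 = 54.39 N.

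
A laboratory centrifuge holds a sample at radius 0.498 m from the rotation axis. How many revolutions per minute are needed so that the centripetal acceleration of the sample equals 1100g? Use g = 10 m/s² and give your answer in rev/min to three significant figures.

Require ω²r = 1100g, so ω = √(1100 × 10.0/0.498) = 148.6 rad/s.
In rev/min: ω × 60/(2π) = 148.6 × 60/(2π) = 1419 rev/min.

1420 rev/min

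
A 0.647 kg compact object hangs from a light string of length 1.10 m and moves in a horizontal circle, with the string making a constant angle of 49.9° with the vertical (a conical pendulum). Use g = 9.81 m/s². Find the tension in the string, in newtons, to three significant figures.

Vertically the bob has no acceleration, so T cosθ = mg.
T = mg/cosθ = 0.647 × 9.81 / cos 49.9° = 6.347/0.6441 = 9.854 N.

9.85 N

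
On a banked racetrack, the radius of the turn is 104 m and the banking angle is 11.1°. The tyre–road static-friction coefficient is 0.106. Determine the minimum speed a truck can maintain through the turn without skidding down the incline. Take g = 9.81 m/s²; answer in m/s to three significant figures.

At the minimum speed, friction acts up the slope at its limiting value f = μN. Radially (horizontal, toward centre): N sinθ − μN cosθ = mv²/r. Vertically: N cosθ + μN sinθ = mg.
Dividing: v² = r g (sinθ − μcosθ)/(cosθ + μsinθ).
sinθ − μcosθ = 0.1925 − 0.106×0.9813 = 0.08850; cosθ + μsinθ = 0.9813 + 0.106×0.1925 = 1.002.
v² = 104 × 9.81 × 0.08850/1.002 = 90.14 m²/s², so v = 9.494 m/s.

9.49 m/s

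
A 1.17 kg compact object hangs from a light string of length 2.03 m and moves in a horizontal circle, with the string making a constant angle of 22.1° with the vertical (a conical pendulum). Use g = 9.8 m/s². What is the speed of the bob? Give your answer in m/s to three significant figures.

The radius of the circle is r = L sinθ = 2.03 × sin 22.1° = 0.7637 m.
Horizontally T sinθ = mv²/r and vertically T cosθ = mg, so tanθ = v²/(rg).
v = √(r g tanθ) = √(0.7637 × 9.8 × 0.4061) = √3.039 = 1.743 m/s.

1.74 m/s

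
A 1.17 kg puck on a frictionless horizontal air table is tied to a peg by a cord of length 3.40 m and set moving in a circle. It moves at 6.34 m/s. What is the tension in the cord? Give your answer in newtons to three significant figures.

13.8 N

The tension is the only horizontal force, so it supplies the full centripetal force: T = m v²/r = 1.17 × (6.340)²/3.40 = 1.17 × 40.20/3.40 = 13.83 N.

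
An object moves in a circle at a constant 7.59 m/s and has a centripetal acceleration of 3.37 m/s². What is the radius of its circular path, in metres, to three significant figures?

17.1 m

a_c = v²/r ⇒ r = v²/a_c = (7.59)²/3.37 = 57.61/3.37 = 17.09 m.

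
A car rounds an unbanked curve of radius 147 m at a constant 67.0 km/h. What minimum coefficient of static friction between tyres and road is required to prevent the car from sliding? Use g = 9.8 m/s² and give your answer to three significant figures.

0.240

v = 67.0/3.6 = 18.61 m/s.
Friction provides the centripetal force: μ_s m g = m v²/r, so μ_s = v²/(g r) = (18.61)²/(9.8 × 147) = 346.4/1441 = 0.2404.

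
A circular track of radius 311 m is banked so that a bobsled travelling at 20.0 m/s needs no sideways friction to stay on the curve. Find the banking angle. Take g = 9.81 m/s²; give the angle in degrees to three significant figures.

For a frictionless banked turn: horizontally N sinθ = mv²/r and vertically N cosθ = mg.
Dividing: tanθ = v²/(r g) = (20.0)²/(311 × 9.81) = 400.0/3051 = 0.1311.
θ = arctan(0.1311) = 7.469°.

7.47°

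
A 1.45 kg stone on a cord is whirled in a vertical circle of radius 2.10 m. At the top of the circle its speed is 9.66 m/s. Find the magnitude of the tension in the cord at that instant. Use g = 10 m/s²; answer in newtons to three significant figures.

49.9 N

At the top, both T and the weight mg point inward (toward the centre), so T + mg = mv²/r.
T = m(v²/r − g) = 1.45 × ((9.66)²/2.10 − 10.0) = 1.45 × (44.44 − 10.0) = 1.45 × 34.44 = 49.93 N.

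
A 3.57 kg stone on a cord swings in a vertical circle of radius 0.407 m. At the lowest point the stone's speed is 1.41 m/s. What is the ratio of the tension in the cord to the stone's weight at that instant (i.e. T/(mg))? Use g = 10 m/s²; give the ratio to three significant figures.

At the bottom, T − mg = mv²/r, so T = m(v²/r + g) and T/(mg) = v²/(rg) + 1 = (1.41)²/(0.407 × 10.0) + 1 = 0.4885 + 1 = 1.488.

1.49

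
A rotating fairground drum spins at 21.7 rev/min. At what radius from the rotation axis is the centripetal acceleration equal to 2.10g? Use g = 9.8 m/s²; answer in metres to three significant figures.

3.99 m

ω = 21.7 rev/min × 2π/60 = 2.272 rad/s.
a_c = ω²r = 2.10g ⇒ r = 2.10 × 9.8 / (2.272)² = 20.58/5.164 = 3.985 m.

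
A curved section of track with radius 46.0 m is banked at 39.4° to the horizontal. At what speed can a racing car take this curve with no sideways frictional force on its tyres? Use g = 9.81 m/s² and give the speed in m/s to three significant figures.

19.3 m/s

On a frictionless banked curve, N sinθ = mv²/r and N cosθ = mg, so tanθ = v²/(rg).
v = √(r g tanθ) = √(46.0 × 9.81 × tan 39.4°) = √(46.0 × 9.81 × 0.8214) = √370.7 = 19.25 m/s.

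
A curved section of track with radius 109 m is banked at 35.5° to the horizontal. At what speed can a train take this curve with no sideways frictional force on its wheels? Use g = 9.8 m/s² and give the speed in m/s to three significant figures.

On a frictionless banked curve, N sinθ = mv²/r and N cosθ = mg, so tanθ = v²/(rg).
v = √(r g tanθ) = √(109 × 9.8 × tan 35.5°) = √(109 × 9.8 × 0.7133) = √761.9 = 27.60 m/s.

27.6 m/s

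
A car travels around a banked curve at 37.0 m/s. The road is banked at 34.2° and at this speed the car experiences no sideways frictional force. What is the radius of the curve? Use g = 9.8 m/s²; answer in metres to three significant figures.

206 m

Frictionless banking: tanθ = v²/(rg), so r = v²/(g tanθ).
r = (37.0)²/(9.8 × tan 34.2°) = 1369/(9.8 × 0.6796) = 1369/6.660 = 205.6 m.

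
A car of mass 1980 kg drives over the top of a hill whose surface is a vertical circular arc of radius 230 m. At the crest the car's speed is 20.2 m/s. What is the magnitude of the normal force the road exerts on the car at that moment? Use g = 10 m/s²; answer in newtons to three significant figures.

16300 N

At the crest the centripetal acceleration points downward (toward the centre of the arc), so mg − N = mv²/r.
N = m(g − v²/r) = 1980 × (10.0 − (20.2)²/230) = 1980 × (10.0 − 1.774) = 1980 × 8.226 = 16290 N.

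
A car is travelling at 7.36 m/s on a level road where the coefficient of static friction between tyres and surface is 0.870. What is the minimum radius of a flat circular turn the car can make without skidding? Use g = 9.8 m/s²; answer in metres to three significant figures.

At the limit, μ_s m g = m v²/r, so r_min = v²/(μ_s g) = (7.36)²/(0.870 × 9.8) = 54.17/8.526 = 6.353 m.

6.35 m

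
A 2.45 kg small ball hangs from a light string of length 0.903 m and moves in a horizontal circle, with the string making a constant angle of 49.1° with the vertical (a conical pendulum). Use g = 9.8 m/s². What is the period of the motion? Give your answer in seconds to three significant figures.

r = L sinθ = 0.6825 m. From T sinθ = mω²r and T cosθ = mg: tanθ = ω²r/g, so ω² = g tanθ / r = g/(L cosθ).
ω = √(g/(L cosθ)) = √(9.8/(0.903 × 0.6547)) = √16.58 = 4.071 rad/s.
Period = 2π/ω = 1.543 s.

1.54 s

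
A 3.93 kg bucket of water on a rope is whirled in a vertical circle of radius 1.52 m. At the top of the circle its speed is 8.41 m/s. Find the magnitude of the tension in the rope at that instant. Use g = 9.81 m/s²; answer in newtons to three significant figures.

144 N

At the top, both T and the weight mg point inward (toward the centre), so T + mg = mv²/r.
T = m(v²/r − g) = 3.93 × ((8.41)²/1.52 − 9.81) = 3.93 × (46.53 − 9.81) = 3.93 × 36.72 = 144.3 N.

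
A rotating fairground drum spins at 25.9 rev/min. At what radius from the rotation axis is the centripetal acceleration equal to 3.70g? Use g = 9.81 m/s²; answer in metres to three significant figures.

ω = 25.9 rev/min × 2π/60 = 2.712 rad/s.
a_c = ω²r = 3.70g ⇒ r = 3.70 × 9.81 / (2.712)² = 36.30/7.356 = 4.934 m.

4.93 m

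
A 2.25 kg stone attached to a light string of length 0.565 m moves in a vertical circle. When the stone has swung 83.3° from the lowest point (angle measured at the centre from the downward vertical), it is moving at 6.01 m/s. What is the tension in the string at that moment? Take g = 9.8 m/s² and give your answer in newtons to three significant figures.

Take the radial direction toward the centre of the circle as positive. The component of the weight along the string toward the centre is −mg cos φ (φ measured from the bottom), so Newton's second law along the string gives T − mg cos φ = m v²/r.
cos 83.3° = 0.1167, so T = m(v²/r + g cos φ) = 2.25 × ((6.01)²/0.565 + 9.8 × 0.1167) = 2.25 × (63.93 + (1.143)) = 2.25 × 65.07 = 146.4 N.

146 N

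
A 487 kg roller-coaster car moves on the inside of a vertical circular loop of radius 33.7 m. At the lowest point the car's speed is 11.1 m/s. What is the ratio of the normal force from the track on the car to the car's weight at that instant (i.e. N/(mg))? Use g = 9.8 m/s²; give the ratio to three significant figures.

At the bottom, N − mg = mv²/r, so N = m(v²/r + g) and N/(mg) = v²/(rg) + 1 = (11.1)²/(33.7 × 9.8) + 1 = 0.3731 + 1 = 1.373.

1.37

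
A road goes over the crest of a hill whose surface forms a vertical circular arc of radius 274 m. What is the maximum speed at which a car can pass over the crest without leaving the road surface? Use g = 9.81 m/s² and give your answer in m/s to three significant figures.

At the crest the centre of the circle is below the car, so the net downward (centripetal) force is mg − N = mv²/r.
The car leaves the road when N → 0, giving v_max = √(g r) = √(9.81 × 274) = 51.85 m/s.

51.8 m/s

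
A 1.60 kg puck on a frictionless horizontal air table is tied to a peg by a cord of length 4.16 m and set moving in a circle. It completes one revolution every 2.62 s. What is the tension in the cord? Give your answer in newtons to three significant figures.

v = 2πr/T = 2π × 4.16/2.62 = 9.976 m/s.
The tension is the only horizontal force, so it supplies the full centripetal force: T = m v²/r = 1.60 × (9.976)²/4.16 = 1.60 × 99.53/4.16 = 38.28 N.

38.3 N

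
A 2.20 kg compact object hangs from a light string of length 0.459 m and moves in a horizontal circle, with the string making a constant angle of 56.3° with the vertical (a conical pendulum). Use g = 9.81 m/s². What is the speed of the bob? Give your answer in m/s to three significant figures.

2.37 m/s

The radius of the circle is r = L sinθ = 0.459 × sin 56.3° = 0.3819 m.
Horizontally T sinθ = mv²/r and vertically T cosθ = mg, so tanθ = v²/(rg).
v = √(r g tanθ) = √(0.3819 × 9.81 × 1.499) = √5.617 = 2.370 m/s.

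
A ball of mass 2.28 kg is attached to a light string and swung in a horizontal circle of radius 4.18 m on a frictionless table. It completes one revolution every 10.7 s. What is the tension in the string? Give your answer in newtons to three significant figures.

v = 2πr/T = 2π × 4.18/10.7 = 2.455 m/s.
The tension is the only horizontal force, so it supplies the full centripetal force: T = m v²/r = 2.28 × (2.455)²/4.18 = 2.28 × 6.025/4.18 = 3.286 N.

3.29 N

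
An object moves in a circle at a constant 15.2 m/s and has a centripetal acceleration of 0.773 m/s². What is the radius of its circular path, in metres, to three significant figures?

a_c = v²/r ⇒ r = v²/a_c = (15.2)²/0.773 = 231.0/0.773 = 298.9 m.

299 m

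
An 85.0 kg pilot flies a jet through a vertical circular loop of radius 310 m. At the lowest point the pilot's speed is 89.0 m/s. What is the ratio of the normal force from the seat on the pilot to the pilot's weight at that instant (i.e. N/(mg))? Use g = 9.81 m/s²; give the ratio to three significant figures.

At the bottom, N − mg = mv²/r, so N = m(v²/r + g) and N/(mg) = v²/(rg) + 1 = (89.0)²/(310 × 9.81) + 1 = 2.605 + 1 = 3.605.

3.60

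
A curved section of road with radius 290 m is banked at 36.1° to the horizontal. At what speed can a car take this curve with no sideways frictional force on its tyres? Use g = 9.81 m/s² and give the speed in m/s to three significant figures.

45.5 m/s

On a frictionless banked curve, N sinθ = mv²/r and N cosθ = mg, so tanθ = v²/(rg).
v = √(r g tanθ) = √(290 × 9.81 × tan 36.1°) = √(290 × 9.81 × 0.7292) = √2075 = 45.55 m/s.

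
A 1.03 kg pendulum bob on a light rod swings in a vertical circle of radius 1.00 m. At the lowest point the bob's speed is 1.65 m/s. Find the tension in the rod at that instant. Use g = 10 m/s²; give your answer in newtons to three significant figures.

At the lowest point, T points up (toward the centre) and the weight mg points down (away from the centre), so the net inward force is T − mg = mv²/r.
T = m(v²/r + g) = 1.03 × ((1.65)²/1.00 + 10.0) = 1.03 × (2.722 + 10.0) = 1.03 × 12.72 = 13.10 N.

13.1 N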